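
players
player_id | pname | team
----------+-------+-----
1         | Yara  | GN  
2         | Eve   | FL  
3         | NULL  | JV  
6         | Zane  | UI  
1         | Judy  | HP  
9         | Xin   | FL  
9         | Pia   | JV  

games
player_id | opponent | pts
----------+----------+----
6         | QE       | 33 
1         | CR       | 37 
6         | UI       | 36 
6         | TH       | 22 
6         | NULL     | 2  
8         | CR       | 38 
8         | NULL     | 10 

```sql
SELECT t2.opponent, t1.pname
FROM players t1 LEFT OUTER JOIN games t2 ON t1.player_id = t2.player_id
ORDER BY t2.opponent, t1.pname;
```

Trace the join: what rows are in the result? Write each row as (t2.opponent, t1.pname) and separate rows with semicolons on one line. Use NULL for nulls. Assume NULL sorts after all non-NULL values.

(CR, Judy); (CR, Yara); (QE, Zane); (TH, Zane); (UI, Zane); (NULL, Eve); (NULL, Pia); (NULL, Xin); (NULL, Zane); (NULL, NULL)

LEFT JOIN keeps every row from `players`; unmatched rows get NULL for `games`'s columns.
Matching on t1.player_id = t2.player_id.
- t1 (player_id=1) pairs with 1 row(s) of t2.
- t1 (player_id=2) has no partner → padded with NULL.
- t1 (player_id=3) has no partner → padded with NULL.
- t1 (player_id=6) pairs with 4 row(s) of t2.
- t1 (player_id=1) pairs with 1 row(s) of t2.
- t1 (player_id=9) has no partner → padded with NULL.
- t1 (player_id=9) has no partner → padded with NULL.
After projecting and ordering:
t2.opponent | t1.pname
CR | Judy
CR | Yara
QE | Zane
TH | Zane
UI | Zane
NULL | Eve
NULL | Pia
NULL | Xin
NULL | Zane
NULL | NULL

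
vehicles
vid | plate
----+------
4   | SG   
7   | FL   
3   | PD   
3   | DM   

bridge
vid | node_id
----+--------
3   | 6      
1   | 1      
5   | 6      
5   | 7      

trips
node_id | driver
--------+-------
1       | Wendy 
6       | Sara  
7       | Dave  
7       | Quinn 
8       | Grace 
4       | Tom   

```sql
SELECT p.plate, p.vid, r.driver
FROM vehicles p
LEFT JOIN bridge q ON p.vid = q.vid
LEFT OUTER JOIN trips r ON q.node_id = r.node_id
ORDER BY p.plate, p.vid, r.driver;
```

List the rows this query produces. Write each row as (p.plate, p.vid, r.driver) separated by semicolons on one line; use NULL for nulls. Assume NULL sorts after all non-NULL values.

(DM, 3, Sara); (FL, 7, NULL); (PD, 3, Sara); (SG, 4, NULL)

Joins associate left-to-right: vehicles LEFT JOIN bridge on vid gives 4 intermediate row(s).
Then LEFT JOIN `trips r` on node_id: each of those 4 rows is kept; rows whose q.node_id has no match in r get NULL for r's columns.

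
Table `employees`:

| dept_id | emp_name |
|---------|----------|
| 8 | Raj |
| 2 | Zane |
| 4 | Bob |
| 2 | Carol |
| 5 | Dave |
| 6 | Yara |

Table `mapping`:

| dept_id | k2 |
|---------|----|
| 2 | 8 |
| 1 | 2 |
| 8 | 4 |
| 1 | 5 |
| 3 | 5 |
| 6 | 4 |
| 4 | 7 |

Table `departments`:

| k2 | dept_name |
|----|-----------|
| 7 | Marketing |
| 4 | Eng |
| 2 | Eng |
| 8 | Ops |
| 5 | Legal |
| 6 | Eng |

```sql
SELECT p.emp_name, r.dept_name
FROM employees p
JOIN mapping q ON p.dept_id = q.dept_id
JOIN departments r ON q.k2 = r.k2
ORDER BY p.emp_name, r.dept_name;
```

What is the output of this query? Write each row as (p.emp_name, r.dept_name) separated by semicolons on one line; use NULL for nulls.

(Bob, Marketing); (Carol, Ops); (Raj, Eng); (Yara, Eng); (Zane, Ops)

Joins associate left-to-right: employees INNER JOIN mapping on dept_id gives 5 intermediate row(s).
Then INNER JOIN `departments r` on k2: keep only rows whose q.k2 appears in r.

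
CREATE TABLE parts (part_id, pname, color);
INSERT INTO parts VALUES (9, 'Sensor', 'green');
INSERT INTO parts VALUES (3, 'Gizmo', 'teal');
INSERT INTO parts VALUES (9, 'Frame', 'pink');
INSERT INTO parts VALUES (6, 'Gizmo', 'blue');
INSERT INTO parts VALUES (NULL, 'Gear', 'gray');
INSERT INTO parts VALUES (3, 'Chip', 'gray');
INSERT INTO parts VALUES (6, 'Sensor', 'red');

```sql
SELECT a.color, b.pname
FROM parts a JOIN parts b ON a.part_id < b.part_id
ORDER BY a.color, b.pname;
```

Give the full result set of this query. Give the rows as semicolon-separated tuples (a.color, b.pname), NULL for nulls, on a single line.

(blue, Frame); (blue, Sensor); (gray, Frame); (gray, Gizmo); (gray, Sensor); (gray, Sensor); (red, Frame); (red, Sensor); (teal, Frame); (teal, Gizmo); (teal, Sensor); (teal, Sensor)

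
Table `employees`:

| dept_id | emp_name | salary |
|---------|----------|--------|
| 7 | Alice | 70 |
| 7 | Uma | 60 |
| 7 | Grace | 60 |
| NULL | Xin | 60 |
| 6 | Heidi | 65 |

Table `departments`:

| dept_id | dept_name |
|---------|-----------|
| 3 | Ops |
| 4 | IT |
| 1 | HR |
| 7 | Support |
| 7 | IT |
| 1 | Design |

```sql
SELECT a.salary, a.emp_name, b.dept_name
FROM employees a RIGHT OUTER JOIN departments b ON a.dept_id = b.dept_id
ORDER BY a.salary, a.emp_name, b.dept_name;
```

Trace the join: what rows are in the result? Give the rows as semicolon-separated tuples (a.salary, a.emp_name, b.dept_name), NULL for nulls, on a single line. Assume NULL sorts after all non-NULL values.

RIGHT JOIN keeps every row from `departments`; unmatched rows get NULL for `employees`'s columns.
Matching on a.dept_id = b.dept_id. A NULL in a compared column never satisfies the condition.
Matched pairs: 6; unmatched b rows kept: 4.

(60, Grace, IT); (60, Grace, Support); (60, Uma, IT); (60, Uma, Support); (70, Alice, IT); (70, Alice, Support); (NULL, NULL, Design); (NULL, NULL, HR); (NULL, NULL, IT); (NULL, NULL, Ops)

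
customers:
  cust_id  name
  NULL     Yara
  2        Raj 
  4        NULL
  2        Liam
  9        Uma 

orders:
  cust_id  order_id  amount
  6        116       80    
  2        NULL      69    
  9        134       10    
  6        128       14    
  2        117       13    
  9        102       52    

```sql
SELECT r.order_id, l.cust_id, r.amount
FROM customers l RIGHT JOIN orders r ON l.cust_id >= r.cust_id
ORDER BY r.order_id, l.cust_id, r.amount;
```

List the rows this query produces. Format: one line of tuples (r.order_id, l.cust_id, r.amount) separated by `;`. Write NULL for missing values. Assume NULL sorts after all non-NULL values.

RIGHT JOIN keeps every row from `orders`; unmatched rows get NULL for `customers`'s columns.
Matching on l.cust_id >= r.cust_id. A NULL in a compared column never satisfies the condition.
- l row (cust_id=NULL): no match.
- l row (cust_id=2): matches 2 r row(s) → 2 output row(s).
- l row (cust_id=4): matches 2 r row(s) → 2 output row(s).
- l row (cust_id=2): matches 2 r row(s) → 2 output row(s).
- l row (cust_id=9): matches 6 r row(s) → 6 output row(s).
- every r row matched at least one l row.

(102, 9, 52); (116, 9, 80); (117, 2, 13); (117, 2, 13); (117, 4, 13); (117, 9, 13); (128, 9, 14); (134, 9, 10); (NULL, 2, 69); (NULL, 2, 69); (NULL, 4, 69); (NULL, 9, 69)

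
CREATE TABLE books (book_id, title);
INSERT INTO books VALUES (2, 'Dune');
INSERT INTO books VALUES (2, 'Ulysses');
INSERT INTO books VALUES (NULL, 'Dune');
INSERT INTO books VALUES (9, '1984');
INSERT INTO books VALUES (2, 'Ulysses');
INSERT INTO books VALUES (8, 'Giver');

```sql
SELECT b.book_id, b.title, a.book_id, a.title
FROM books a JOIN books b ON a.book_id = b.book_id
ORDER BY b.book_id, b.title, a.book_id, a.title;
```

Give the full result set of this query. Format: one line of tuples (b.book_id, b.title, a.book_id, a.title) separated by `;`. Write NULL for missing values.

INNER JOIN keeps only pairs where the ON condition holds.
Matching on a.book_id = b.book_id. A NULL in a compared column never satisfies the condition.
Matched pairs: 11.

(2, Dune, 2, Dune); (2, Dune, 2, Ulysses); (2, Dune, 2, Ulysses); (2, Ulysses, 2, Dune); (2, Ulysses, 2, Dune); (2, Ulysses, 2, Ulysses); (2, Ulysses, 2, Ulysses); (2, Ulysses, 2, Ulysses); (2, Ulysses, 2, Ulysses); (8, Giver, 8, Giver); (9, 1984, 9, 1984)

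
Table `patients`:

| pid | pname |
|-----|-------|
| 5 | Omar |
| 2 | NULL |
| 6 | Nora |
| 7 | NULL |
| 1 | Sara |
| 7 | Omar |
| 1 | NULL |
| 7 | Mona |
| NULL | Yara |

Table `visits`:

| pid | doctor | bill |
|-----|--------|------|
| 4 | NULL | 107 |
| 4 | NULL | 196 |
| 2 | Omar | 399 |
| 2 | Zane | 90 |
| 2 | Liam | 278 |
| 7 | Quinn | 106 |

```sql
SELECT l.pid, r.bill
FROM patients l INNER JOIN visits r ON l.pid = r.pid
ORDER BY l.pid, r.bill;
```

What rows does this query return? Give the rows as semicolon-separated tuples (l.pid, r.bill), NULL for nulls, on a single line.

(2, 90); (2, 278); (2, 399); (7, 106); (7, 106); (7, 106)

INNER JOIN keeps only pairs where the ON condition holds.
Matching on l.pid = r.pid. A NULL in a compared column never satisfies the condition.
- pid=5: no matching r row, dropped.
- pid=2: 3 matching r row(s), so 3 row(s) emitted.
- pid=6: no matching r row, dropped.
- pid=7: 1 matching r row(s), so 1 row(s) emitted.
- pid=1: no matching r row, dropped.
- pid=7: 1 matching r row(s), so 1 row(s) emitted.
- pid=1: no matching r row, dropped.
- pid=7: 1 matching r row(s), so 1 row(s) emitted.
- pid=NULL: no matching r row, dropped.
After projecting and ordering:
l.pid | r.bill
2 | 90
2 | 278
2 | 399
7 | 106
7 | 106
7 | 106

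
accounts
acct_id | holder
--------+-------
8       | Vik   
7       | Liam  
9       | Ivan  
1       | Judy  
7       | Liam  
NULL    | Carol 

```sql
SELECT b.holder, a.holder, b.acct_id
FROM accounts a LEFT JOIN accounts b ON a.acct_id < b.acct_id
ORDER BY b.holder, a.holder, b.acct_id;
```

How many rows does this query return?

LEFT JOIN keeps every row from `accounts a`; unmatched rows get NULL for `accounts b`'s columns.
Matching on a.acct_id < b.acct_id. A NULL in a compared column never satisfies the condition.
- a (acct_id=8) pairs with 1 row(s) of b.
- a (acct_id=7) pairs with 2 row(s) of b.
- a (acct_id=9) has no partner → padded with NULL.
- a (acct_id=1) pairs with 4 row(s) of b.
- a (acct_id=7) pairs with 2 row(s) of b.
- a (acct_id=NULL) has no partner → padded with NULL.
Total: 9 matched + 2 padded = 11 rows.

11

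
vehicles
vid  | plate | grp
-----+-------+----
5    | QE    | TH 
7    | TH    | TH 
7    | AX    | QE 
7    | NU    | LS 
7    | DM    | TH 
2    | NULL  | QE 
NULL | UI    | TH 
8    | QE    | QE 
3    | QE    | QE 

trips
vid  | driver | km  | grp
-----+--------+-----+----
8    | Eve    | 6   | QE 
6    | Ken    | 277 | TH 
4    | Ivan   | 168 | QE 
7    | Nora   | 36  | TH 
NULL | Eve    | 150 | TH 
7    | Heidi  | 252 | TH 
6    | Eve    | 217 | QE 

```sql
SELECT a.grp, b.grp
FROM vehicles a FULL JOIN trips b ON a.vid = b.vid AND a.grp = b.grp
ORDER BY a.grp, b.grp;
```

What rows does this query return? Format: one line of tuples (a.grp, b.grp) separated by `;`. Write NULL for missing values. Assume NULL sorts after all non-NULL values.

(LS, NULL); (QE, QE); (QE, NULL); (QE, NULL); (QE, NULL); (TH, TH); (TH, TH); (TH, TH); (TH, TH); (TH, NULL); (TH, NULL); (NULL, QE); (NULL, QE); (NULL, TH); (NULL, TH)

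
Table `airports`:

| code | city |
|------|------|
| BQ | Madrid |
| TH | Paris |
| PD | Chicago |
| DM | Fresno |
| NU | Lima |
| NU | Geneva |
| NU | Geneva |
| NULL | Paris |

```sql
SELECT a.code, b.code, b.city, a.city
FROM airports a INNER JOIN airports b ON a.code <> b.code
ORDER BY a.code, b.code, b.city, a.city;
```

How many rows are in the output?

INNER JOIN keeps only pairs where the ON condition holds.
Matching on a.code <> b.code. A NULL in a compared column never satisfies the condition.
- a[0] code=BQ → 6 match(es) in b → 6 row(s).
- a[1] code=TH → 6 match(es) in b → 6 row(s).
- a[2] code=PD → 6 match(es) in b → 6 row(s).
- a[3] code=DM → 6 match(es) in b → 6 row(s).
- a[4] code=NU → 4 match(es) in b → 4 row(s).
- a[5] code=NU → 4 match(es) in b → 4 row(s).
- a[6] code=NU → 4 match(es) in b → 4 row(s).
- a[7] code=NULL → no match; dropped.
Total: 36 rows.

36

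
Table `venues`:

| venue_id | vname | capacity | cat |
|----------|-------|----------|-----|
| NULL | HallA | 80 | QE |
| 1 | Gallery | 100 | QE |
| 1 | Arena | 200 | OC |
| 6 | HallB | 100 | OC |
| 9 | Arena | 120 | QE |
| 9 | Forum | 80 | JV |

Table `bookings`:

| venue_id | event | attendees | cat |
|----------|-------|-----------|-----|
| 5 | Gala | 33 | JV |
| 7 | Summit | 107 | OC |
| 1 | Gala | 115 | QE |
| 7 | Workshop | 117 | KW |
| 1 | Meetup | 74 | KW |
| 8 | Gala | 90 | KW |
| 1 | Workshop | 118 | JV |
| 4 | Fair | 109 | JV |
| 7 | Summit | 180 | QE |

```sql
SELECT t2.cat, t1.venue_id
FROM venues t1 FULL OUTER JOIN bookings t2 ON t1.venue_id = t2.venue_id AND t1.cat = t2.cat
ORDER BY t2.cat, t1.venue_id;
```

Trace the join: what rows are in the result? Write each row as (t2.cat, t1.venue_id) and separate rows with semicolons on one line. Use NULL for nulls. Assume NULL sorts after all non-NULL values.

(JV, NULL); (JV, NULL); (JV, NULL); (KW, NULL); (KW, NULL); (KW, NULL); (OC, NULL); (QE, 1); (QE, NULL); (NULL, 1); (NULL, 6); (NULL, 9); (NULL, 9); (NULL, NULL)

FULL OUTER JOIN keeps every row from both sides; unmatched rows get NULL for the other side's columns.
Matching on t1.venue_id = t2.venue_id AND t1.cat = t2.cat. A NULL in a compared column never satisfies the condition.
- t1[0] venue_id=NULL, cat=QE → no match; kept with NULLs on the t2 side.
- t1[1] venue_id=1, cat=QE → 1 match(es) in t2 → 1 row(s).
- t1[2] venue_id=1, cat=OC → no match; kept with NULLs on the t2 side.
- t1[3] venue_id=6, cat=OC → no match; kept with NULLs on the t2 side.
- t1[4] venue_id=9, cat=QE → no match; kept with NULLs on the t2 side.
- t1[5] venue_id=9, cat=JV → no match; kept with NULLs on the t2 side.
- 8 t2 row(s) had no t1 match → kept, t1 columns NULL.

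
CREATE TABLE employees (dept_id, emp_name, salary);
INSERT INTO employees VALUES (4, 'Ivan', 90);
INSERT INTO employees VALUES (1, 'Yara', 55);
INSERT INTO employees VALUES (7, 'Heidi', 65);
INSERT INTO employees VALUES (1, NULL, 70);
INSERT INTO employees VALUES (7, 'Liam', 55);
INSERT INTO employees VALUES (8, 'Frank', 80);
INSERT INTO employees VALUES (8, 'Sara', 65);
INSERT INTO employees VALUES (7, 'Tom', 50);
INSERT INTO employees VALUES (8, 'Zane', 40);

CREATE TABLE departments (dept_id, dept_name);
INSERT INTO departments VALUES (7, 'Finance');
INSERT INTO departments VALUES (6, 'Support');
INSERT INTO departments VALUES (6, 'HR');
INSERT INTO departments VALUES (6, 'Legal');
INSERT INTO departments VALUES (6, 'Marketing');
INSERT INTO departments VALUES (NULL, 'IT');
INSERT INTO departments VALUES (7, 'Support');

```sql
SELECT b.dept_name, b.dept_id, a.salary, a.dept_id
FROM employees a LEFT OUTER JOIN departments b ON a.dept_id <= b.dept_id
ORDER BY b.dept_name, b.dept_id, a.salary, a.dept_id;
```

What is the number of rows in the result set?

LEFT JOIN keeps every row from `employees`; unmatched rows get NULL for `departments`'s columns.
Matching on a.dept_id <= b.dept_id. A NULL in a compared column never satisfies the condition.
Matched pairs: 24; unmatched a rows kept: 3.
Total: 24 matched + 3 padded = 27 rows.

27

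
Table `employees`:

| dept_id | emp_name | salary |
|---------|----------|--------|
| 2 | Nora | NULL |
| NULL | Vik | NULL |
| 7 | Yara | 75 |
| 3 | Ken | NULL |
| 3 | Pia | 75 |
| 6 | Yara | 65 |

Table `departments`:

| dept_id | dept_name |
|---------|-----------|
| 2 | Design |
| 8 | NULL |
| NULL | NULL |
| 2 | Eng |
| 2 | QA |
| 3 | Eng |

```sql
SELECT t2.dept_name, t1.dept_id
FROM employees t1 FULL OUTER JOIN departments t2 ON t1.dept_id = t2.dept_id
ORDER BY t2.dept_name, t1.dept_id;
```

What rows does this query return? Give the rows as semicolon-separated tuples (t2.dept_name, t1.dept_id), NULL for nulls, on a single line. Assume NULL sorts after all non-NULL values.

(Design, 2); (Eng, 2); (Eng, 3); (Eng, 3); (QA, 2); (NULL, 6); (NULL, 7); (NULL, NULL); (NULL, NULL); (NULL, NULL)

FULL OUTER JOIN keeps every row from both sides; unmatched rows get NULL for the other side's columns.
Matching on t1.dept_id = t2.dept_id. A NULL in a compared column never satisfies the condition.
- dept_id=2: 3 matching t2 row(s), so 3 row(s) emitted.
- dept_id=NULL: no t2 row matches, row kept with t2 columns NULL.
- dept_id=7: no t2 row matches, row kept with t2 columns NULL.
- dept_id=3: 1 matching t2 row(s), so 1 row(s) emitted.
- dept_id=3: 1 matching t2 row(s), so 1 row(s) emitted.
- dept_id=6: no t2 row matches, row kept with t2 columns NULL.
- plus 2 unmatched t2 row(s), each kept with NULL t1 columns.
After projecting and ordering:
t2.dept_name | t1.dept_id
Design | 2
Eng | 2
Eng | 3
Eng | 3
QA | 2
NULL | 6
NULL | 7
NULL | NULL
NULL | NULL
NULL | NULL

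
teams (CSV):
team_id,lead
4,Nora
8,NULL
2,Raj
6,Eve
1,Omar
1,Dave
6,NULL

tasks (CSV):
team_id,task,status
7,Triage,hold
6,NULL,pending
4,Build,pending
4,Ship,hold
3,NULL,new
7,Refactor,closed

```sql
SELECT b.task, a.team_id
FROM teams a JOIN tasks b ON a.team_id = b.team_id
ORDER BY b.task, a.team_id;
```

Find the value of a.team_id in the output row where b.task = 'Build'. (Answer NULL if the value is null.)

4

INNER JOIN keeps only pairs where the ON condition holds.
Matching on a.team_id = b.team_id.
- a row (team_id=4): matches 2 b row(s) → 2 output row(s).
- a row (team_id=8): no match → dropped.
- a row (team_id=2): no match → dropped.
- a row (team_id=6): matches 1 b row(s) → 1 output row(s).
- a row (team_id=1): no match → dropped.
- a row (team_id=1): no match → dropped.
- a row (team_id=6): matches 1 b row(s) → 1 output row(s).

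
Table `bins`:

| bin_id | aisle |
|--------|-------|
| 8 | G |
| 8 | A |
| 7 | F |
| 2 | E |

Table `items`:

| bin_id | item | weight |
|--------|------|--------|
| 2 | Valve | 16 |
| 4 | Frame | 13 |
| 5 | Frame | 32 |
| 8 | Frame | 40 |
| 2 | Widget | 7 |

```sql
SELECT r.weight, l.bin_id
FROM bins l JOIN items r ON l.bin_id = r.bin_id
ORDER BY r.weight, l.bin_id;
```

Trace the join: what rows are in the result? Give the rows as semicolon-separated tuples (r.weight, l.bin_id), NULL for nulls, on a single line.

INNER JOIN keeps only pairs where the ON condition holds.
Matching on l.bin_id = r.bin_id.
- bin_id=8: 1 matching r row(s), so 1 row(s) emitted.
- bin_id=8: 1 matching r row(s), so 1 row(s) emitted.
- bin_id=7: no matching r row, dropped.
- bin_id=2: 2 matching r row(s), so 2 row(s) emitted.
After projecting and ordering:
r.weight | l.bin_id
7 | 2
16 | 2
40 | 8
40 | 8

(7, 2); (16, 2); (40, 8); (40, 8)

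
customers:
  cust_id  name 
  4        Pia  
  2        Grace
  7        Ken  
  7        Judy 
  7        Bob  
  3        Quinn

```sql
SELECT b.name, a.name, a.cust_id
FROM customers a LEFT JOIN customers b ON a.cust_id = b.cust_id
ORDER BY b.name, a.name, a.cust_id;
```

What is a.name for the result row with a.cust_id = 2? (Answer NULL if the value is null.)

LEFT JOIN keeps every row from `customers a`; unmatched rows get NULL for `customers b`'s columns.
Matching on a.cust_id = b.cust_id.
- a[0] cust_id=4 → 1 match(es) in b → 1 row(s).
- a[1] cust_id=2 → 1 match(es) in b → 1 row(s).
- a[2] cust_id=7 → 3 match(es) in b → 3 row(s).
- a[3] cust_id=7 → 3 match(es) in b → 3 row(s).
- a[4] cust_id=7 → 3 match(es) in b → 3 row(s).
- a[5] cust_id=3 → 1 match(es) in b → 1 row(s).

Grace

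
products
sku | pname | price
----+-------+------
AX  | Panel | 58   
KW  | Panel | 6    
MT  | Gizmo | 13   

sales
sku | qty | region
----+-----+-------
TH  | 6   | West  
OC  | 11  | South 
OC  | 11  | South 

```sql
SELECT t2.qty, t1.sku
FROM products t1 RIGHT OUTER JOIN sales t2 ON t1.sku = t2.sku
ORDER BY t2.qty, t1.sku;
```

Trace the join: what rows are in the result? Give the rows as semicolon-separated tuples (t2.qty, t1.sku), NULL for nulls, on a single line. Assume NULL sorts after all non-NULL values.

(6, NULL); (11, NULL); (11, NULL)

RIGHT JOIN keeps every row from `sales`; unmatched rows get NULL for `products`'s columns.
Matching on t1.sku = t2.sku.
- t1 (sku=AX) has no partner in t2.
- t1 (sku=KW) has no partner in t2.
- t1 (sku=MT) has no partner in t2.
- 3 row(s) from t2 found no t1 partner → padded with NULL.
After projecting and ordering:
t2.qty | t1.sku
6 | NULL
11 | NULL
11 | NULL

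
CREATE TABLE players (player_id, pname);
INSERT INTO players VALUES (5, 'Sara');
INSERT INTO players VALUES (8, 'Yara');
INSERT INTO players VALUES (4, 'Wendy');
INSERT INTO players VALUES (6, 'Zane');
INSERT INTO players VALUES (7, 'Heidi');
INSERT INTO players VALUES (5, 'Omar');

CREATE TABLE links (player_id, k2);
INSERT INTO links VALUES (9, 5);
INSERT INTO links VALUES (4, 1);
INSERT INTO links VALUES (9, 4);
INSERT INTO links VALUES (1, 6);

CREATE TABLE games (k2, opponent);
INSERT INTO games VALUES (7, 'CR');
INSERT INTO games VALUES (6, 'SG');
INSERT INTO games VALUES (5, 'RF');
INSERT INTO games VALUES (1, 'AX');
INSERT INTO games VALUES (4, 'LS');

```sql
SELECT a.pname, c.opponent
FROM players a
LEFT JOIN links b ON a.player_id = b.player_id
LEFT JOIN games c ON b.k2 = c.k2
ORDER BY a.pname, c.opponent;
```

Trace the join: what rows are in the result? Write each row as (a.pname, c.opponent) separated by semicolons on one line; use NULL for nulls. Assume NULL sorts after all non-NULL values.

Step 1 — a LEFT JOIN b on player_id → 6 row(s).
Then LEFT JOIN `games c` on k2: each of those 6 rows is kept; rows whose b.k2 has no match in c get NULL for c's columns.

(Heidi, NULL); (Omar, NULL); (Sara, NULL); (Wendy, AX); (Yara, NULL); (Zane, NULL)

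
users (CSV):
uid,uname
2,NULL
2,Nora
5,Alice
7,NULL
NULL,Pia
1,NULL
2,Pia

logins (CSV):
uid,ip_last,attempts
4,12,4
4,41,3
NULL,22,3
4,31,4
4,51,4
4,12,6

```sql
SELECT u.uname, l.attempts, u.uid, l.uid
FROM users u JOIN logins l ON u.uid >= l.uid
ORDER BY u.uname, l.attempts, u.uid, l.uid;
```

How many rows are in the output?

10

INNER JOIN keeps only pairs where the ON condition holds.
Matching on u.uid >= l.uid. A NULL in a compared column never satisfies the condition.
Matched pairs: 10.
Total: 10 rows.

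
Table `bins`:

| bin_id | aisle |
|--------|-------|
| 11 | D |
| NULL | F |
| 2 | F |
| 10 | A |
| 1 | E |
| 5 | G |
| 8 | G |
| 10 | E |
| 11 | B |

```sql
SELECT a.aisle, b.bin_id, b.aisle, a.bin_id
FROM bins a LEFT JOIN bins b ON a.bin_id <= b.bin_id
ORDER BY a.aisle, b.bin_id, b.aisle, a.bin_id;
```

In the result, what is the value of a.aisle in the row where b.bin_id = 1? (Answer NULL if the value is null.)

LEFT JOIN keeps every row from `bins a`; unmatched rows get NULL for `bins b`'s columns.
Matching on a.bin_id <= b.bin_id. A NULL in a compared column never satisfies the condition.
- a (bin_id=11) pairs with 2 row(s) of b.
- a (bin_id=NULL) has no partner → padded with NULL.
- a (bin_id=2) pairs with 7 row(s) of b.
- a (bin_id=10) pairs with 4 row(s) of b.
- a (bin_id=1) pairs with 8 row(s) of b.
- a (bin_id=5) pairs with 6 row(s) of b.
- a (bin_id=8) pairs with 5 row(s) of b.
- a (bin_id=10) pairs with 4 row(s) of b.
- a (bin_id=11) pairs with 2 row(s) of b.

E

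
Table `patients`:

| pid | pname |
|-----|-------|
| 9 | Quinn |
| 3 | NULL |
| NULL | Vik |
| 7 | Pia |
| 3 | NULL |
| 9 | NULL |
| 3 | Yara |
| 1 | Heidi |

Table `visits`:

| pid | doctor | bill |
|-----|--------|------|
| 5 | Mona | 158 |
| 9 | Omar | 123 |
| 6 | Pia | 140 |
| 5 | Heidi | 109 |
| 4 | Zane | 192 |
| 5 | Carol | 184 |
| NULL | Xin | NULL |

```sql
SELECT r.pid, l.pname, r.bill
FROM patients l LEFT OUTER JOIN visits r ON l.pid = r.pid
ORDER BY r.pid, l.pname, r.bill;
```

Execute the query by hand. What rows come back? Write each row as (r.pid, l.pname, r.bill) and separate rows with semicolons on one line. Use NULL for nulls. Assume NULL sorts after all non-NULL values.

LEFT JOIN keeps every row from `patients`; unmatched rows get NULL for `visits`'s columns.
Matching on l.pid = r.pid. A NULL in a compared column never satisfies the condition.
- l row (pid=9): matches 1 r row(s) → 1 output row(s).
- l row (pid=3): no match → kept, r columns NULL.
- l row (pid=NULL): no match → kept, r columns NULL.
- l row (pid=7): no match → kept, r columns NULL.
- l row (pid=3): no match → kept, r columns NULL.
- l row (pid=9): matches 1 r row(s) → 1 output row(s).
- l row (pid=3): no match → kept, r columns NULL.
- l row (pid=1): no match → kept, r columns NULL.
After projecting and ordering:
r.pid | l.pname | r.bill
9 | Quinn | 123
9 | NULL | 123
NULL | Heidi | NULL
NULL | Pia | NULL
NULL | Vik | NULL
NULL | Yara | NULL
NULL | NULL | NULL
NULL | NULL | NULL

(9, Quinn, 123); (9, NULL, 123); (NULL, Heidi, NULL); (NULL, Pia, NULL); (NULL, Vik, NULL); (NULL, Yara, NULL); (NULL, NULL, NULL); (NULL, NULL, NULL)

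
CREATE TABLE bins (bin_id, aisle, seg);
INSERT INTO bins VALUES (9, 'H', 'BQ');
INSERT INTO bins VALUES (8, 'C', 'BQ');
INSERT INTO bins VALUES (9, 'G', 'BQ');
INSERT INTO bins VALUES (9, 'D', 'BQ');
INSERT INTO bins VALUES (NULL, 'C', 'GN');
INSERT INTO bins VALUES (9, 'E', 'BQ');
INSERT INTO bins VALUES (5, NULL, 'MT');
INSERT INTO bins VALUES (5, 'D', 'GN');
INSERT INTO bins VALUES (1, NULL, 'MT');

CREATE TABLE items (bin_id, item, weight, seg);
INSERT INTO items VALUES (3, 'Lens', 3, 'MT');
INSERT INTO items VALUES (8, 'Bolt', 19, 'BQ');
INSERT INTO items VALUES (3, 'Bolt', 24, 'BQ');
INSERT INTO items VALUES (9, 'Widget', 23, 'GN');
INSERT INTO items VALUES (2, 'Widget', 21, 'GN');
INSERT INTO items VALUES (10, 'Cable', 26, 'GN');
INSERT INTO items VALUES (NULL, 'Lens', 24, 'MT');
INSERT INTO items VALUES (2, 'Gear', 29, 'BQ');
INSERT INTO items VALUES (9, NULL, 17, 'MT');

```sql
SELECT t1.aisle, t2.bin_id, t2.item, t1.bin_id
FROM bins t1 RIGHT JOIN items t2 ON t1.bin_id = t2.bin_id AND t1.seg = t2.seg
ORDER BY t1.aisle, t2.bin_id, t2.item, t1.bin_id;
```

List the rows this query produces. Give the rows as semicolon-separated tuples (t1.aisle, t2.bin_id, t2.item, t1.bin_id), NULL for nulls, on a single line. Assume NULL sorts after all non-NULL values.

RIGHT JOIN keeps every row from `items`; unmatched rows get NULL for `bins`'s columns.
Matching on t1.bin_id = t2.bin_id AND t1.seg = t2.seg. A NULL in a compared column never satisfies the condition.
Matched pairs: 1; unmatched t2 rows kept: 8.

(C, 8, Bolt, 8); (NULL, 2, Gear, NULL); (NULL, 2, Widget, NULL); (NULL, 3, Bolt, NULL); (NULL, 3, Lens, NULL); (NULL, 9, Widget, NULL); (NULL, 9, NULL, NULL); (NULL, 10, Cable, NULL); (NULL, NULL, Lens, NULL)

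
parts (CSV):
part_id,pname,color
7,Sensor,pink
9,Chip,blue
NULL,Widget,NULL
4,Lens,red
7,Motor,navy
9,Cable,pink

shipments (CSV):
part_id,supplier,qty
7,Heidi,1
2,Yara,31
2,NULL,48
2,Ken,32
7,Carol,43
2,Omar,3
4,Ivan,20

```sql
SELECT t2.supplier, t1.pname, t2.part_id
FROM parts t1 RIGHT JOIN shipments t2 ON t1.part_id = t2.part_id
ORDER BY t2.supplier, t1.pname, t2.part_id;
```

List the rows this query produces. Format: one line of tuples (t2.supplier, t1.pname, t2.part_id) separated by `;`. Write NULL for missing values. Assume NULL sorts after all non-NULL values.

RIGHT JOIN keeps every row from `shipments`; unmatched rows get NULL for `parts`'s columns.
Matching on t1.part_id = t2.part_id. A NULL in a compared column never satisfies the condition.
- part_id=7: 2 matching t2 row(s), so 2 row(s) emitted.
- part_id=9: no matching t2 row.
- part_id=NULL: no matching t2 row.
- part_id=4: 1 matching t2 row(s), so 1 row(s) emitted.
- part_id=7: 2 matching t2 row(s), so 2 row(s) emitted.
- part_id=9: no matching t2 row.
- 4 row(s) from t2 found no t1 partner → padded with NULL.
After projecting and ordering:
t2.supplier | t1.pname | t2.part_id
Carol | Motor | 7
Carol | Sensor | 7
Heidi | Motor | 7
Heidi | Sensor | 7
Ivan | Lens | 4
Ken | NULL | 2
Omar | NULL | 2
Yara | NULL | 2
NULL | NULL | 2

(Carol, Motor, 7); (Carol, Sensor, 7); (Heidi, Motor, 7); (Heidi, Sensor, 7); (Ivan, Lens, 4); (Ken, NULL, 2); (Omar, NULL, 2); (Yara, NULL, 2); (NULL, NULL, 2)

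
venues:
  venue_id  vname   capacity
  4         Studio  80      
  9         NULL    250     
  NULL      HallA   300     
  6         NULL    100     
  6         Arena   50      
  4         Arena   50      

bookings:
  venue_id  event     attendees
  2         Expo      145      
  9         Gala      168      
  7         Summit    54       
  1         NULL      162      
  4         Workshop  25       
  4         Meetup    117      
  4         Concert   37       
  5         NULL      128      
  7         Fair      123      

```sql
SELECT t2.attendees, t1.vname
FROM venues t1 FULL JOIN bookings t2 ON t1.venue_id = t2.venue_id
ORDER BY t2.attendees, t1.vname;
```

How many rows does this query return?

15

FULL OUTER JOIN keeps every row from both sides; unmatched rows get NULL for the other side's columns.
Matching on t1.venue_id = t2.venue_id. A NULL in a compared column never satisfies the condition.
- t1 (venue_id=4) pairs with 3 row(s) of t2.
- t1 (venue_id=9) pairs with 1 row(s) of t2.
- t1 (venue_id=NULL) has no partner → padded with NULL.
- t1 (venue_id=6) has no partner → padded with NULL.
- t1 (venue_id=6) has no partner → padded with NULL.
- t1 (venue_id=4) pairs with 3 row(s) of t2.
- plus 5 unmatched t2 row(s), each kept with NULL t1 columns.
Total: 7 matched + 8 padded = 15 rows.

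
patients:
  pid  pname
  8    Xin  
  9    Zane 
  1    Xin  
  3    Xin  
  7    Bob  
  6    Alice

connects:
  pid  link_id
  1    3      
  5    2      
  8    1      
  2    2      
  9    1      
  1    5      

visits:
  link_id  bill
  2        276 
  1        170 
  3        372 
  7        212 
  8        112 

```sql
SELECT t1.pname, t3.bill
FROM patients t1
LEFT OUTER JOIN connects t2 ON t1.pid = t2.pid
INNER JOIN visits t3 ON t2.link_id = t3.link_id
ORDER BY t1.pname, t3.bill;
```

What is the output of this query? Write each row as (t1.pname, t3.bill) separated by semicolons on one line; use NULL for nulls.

Step 1 — t1 LEFT JOIN t2 on pid → 7 row(s).
Then INNER JOIN `visits t3` on link_id: keep only rows whose t2.link_id appears in t3.

(Xin, 170); (Xin, 372); (Zane, 170)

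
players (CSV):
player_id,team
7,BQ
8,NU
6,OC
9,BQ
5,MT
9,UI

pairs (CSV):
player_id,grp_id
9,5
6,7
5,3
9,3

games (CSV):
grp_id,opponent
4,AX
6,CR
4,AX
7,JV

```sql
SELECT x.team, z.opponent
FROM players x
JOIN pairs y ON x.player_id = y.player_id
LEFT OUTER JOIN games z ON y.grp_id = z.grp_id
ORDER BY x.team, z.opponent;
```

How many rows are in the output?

Joins associate left-to-right: players INNER JOIN pairs on player_id gives 6 intermediate row(s).
Then LEFT JOIN `games z` on grp_id: each of those 6 rows is kept; rows whose y.grp_id has no match in z get NULL for z's columns.
Result: 6 row(s).

6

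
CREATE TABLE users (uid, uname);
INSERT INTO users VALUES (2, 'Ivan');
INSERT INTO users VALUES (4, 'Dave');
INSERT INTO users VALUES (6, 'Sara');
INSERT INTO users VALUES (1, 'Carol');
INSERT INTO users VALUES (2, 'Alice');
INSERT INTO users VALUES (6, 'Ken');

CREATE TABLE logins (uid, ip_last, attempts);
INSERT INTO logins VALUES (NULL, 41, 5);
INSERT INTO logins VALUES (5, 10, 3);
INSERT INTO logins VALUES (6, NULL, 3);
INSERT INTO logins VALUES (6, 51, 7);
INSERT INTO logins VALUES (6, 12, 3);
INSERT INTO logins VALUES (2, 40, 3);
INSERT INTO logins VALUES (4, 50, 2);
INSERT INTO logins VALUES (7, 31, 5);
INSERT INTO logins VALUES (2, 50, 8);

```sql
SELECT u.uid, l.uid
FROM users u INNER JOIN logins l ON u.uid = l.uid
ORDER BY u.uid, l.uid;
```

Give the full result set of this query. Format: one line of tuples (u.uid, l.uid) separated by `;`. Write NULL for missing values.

(2, 2); (2, 2); (2, 2); (2, 2); (4, 4); (6, 6); (6, 6); (6, 6); (6, 6); (6, 6); (6, 6)

INNER JOIN keeps only pairs where the ON condition holds.
Matching on u.uid = l.uid. A NULL in a compared column never satisfies the condition.
Matched pairs: 11.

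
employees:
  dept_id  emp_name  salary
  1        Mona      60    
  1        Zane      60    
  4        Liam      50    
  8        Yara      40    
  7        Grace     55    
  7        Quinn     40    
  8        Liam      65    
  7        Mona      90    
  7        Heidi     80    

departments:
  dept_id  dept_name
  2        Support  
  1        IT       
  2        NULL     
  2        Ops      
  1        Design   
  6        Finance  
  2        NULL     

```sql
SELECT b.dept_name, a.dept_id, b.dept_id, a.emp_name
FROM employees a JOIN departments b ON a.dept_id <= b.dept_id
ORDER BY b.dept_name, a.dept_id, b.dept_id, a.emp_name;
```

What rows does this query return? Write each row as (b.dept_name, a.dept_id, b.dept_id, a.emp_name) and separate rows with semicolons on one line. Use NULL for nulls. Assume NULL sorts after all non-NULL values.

(Design, 1, 1, Mona); (Design, 1, 1, Zane); (Finance, 1, 6, Mona); (Finance, 1, 6, Zane); (Finance, 4, 6, Liam); (IT, 1, 1, Mona); (IT, 1, 1, Zane); (Ops, 1, 2, Mona); (Ops, 1, 2, Zane); (Support, 1, 2, Mona); (Support, 1, 2, Zane); (NULL, 1, 2, Mona); (NULL, 1, 2, Mona); (NULL, 1, 2, Zane); (NULL, 1, 2, Zane)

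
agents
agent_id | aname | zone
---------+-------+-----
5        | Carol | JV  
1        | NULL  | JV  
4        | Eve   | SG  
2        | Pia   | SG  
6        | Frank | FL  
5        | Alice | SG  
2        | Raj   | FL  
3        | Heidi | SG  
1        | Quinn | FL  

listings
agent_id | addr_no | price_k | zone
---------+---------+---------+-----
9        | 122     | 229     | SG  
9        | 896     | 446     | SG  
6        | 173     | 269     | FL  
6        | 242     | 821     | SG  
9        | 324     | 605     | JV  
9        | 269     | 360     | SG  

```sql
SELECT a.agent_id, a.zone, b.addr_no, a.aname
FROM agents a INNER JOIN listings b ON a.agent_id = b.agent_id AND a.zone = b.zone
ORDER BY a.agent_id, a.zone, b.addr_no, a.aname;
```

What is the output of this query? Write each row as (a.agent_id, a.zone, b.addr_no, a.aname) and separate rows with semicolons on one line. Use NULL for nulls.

INNER JOIN keeps only pairs where the ON condition holds.
Matching on a.agent_id = b.agent_id AND a.zone = b.zone.
- a row (agent_id=5, zone=JV): no match → dropped.
- a row (agent_id=1, zone=JV): no match → dropped.
- a row (agent_id=4, zone=SG): no match → dropped.
- a row (agent_id=2, zone=SG): no match → dropped.
- a row (agent_id=6, zone=FL): matches 1 b row(s) → 1 output row(s).
- a row (agent_id=5, zone=SG): no match → dropped.
- a row (agent_id=2, zone=FL): no match → dropped.
- a row (agent_id=3, zone=SG): no match → dropped.
- a row (agent_id=1, zone=FL): no match → dropped.
After projecting and ordering:
a.agent_id | a.zone | b.addr_no | a.aname
6 | FL | 173 | Frank

(6, FL, 173, Frank)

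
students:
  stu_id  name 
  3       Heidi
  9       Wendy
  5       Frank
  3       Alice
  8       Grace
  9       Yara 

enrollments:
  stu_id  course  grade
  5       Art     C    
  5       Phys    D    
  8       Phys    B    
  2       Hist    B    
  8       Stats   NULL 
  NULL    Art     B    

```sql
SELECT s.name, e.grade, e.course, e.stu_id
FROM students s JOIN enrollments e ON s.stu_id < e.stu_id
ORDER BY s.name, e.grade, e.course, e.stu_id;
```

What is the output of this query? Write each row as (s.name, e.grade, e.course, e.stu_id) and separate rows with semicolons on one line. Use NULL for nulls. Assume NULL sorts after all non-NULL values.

(Alice, B, Phys, 8); (Alice, C, Art, 5); (Alice, D, Phys, 5); (Alice, NULL, Stats, 8); (Frank, B, Phys, 8); (Frank, NULL, Stats, 8); (Heidi, B, Phys, 8); (Heidi, C, Art, 5); (Heidi, D, Phys, 5); (Heidi, NULL, Stats, 8)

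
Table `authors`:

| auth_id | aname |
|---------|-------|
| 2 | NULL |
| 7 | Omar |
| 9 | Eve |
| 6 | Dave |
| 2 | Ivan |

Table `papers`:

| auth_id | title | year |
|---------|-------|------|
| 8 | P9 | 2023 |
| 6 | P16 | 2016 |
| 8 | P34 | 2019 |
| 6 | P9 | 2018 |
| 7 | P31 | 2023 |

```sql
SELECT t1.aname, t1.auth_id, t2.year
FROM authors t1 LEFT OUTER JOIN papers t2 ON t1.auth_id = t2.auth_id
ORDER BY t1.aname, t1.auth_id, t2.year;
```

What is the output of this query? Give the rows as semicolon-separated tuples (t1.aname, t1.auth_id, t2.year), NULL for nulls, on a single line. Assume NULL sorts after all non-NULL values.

LEFT JOIN keeps every row from `authors`; unmatched rows get NULL for `papers`'s columns.
Matching on t1.auth_id = t2.auth_id.
- auth_id=2: no t2 row matches, row kept with t2 columns NULL.
- auth_id=7: 1 matching t2 row(s), so 1 row(s) emitted.
- auth_id=9: no t2 row matches, row kept with t2 columns NULL.
- auth_id=6: 2 matching t2 row(s), so 2 row(s) emitted.
- auth_id=2: no t2 row matches, row kept with t2 columns NULL.
After projecting and ordering:
t1.aname | t1.auth_id | t2.year
Dave | 6 | 2016
Dave | 6 | 2018
Eve | 9 | NULL
Ivan | 2 | NULL
Omar | 7 | 2023
NULL | 2 | NULL

(Dave, 6, 2016); (Dave, 6, 2018); (Eve, 9, NULL); (Ivan, 2, NULL); (Omar, 7, 2023); (NULL, 2, NULL)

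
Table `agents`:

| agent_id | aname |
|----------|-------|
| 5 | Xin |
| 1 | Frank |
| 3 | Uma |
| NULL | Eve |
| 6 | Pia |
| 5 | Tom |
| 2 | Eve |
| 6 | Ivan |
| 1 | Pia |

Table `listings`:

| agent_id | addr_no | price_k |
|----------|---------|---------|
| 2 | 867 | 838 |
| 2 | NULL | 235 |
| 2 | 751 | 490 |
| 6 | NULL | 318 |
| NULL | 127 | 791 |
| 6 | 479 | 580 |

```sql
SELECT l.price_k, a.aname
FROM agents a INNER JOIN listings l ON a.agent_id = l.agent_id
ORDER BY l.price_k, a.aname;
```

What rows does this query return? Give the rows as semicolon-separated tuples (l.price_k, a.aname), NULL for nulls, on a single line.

(235, Eve); (318, Ivan); (318, Pia); (490, Eve); (580, Ivan); (580, Pia); (838, Eve)

INNER JOIN keeps only pairs where the ON condition holds.
Matching on a.agent_id = l.agent_id. A NULL in a compared column never satisfies the condition.
- agent_id=5: no matching l row, dropped.
- agent_id=1: no matching l row, dropped.
- agent_id=3: no matching l row, dropped.
- agent_id=NULL: no matching l row, dropped.
- agent_id=6: 2 matching l row(s), so 2 row(s) emitted.
- agent_id=5: no matching l row, dropped.
- agent_id=2: 3 matching l row(s), so 3 row(s) emitted.
- agent_id=6: 2 matching l row(s), so 2 row(s) emitted.
- agent_id=1: no matching l row, dropped.
After projecting and ordering:
l.price_k | a.aname
235 | Eve
318 | Ivan
318 | Pia
490 | Eve
580 | Ivan
580 | Pia
838 | Eve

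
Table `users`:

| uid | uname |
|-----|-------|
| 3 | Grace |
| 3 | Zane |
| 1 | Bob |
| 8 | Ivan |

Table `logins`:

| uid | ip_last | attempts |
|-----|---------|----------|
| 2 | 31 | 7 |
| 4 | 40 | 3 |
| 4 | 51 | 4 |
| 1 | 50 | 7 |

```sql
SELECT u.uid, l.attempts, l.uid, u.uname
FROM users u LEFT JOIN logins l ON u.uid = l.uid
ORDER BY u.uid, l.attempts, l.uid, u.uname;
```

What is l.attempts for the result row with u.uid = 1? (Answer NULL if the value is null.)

7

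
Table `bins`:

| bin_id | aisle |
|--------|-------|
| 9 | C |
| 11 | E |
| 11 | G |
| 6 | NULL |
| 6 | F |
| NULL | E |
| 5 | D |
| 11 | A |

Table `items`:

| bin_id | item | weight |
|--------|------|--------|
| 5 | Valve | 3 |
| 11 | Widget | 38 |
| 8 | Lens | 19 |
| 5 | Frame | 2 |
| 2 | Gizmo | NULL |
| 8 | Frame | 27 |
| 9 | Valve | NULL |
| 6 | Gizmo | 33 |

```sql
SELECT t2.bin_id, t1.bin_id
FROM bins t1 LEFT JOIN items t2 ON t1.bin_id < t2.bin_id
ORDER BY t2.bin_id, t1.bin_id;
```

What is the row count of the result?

18

LEFT JOIN keeps every row from `bins`; unmatched rows get NULL for `items`'s columns.
Matching on t1.bin_id < t2.bin_id. A NULL in a compared column never satisfies the condition.
- bin_id=9: 1 matching t2 row(s), so 1 row(s) emitted.
- bin_id=11: no t2 row matches, row kept with t2 columns NULL.
- bin_id=11: no t2 row matches, row kept with t2 columns NULL.
- bin_id=6: 4 matching t2 row(s), so 4 row(s) emitted.
- bin_id=6: 4 matching t2 row(s), so 4 row(s) emitted.
- bin_id=NULL: no t2 row matches, row kept with t2 columns NULL.
- bin_id=5: 5 matching t2 row(s), so 5 row(s) emitted.
- bin_id=11: no t2 row matches, row kept with t2 columns NULL.
Total: 14 matched + 4 padded = 18 rows.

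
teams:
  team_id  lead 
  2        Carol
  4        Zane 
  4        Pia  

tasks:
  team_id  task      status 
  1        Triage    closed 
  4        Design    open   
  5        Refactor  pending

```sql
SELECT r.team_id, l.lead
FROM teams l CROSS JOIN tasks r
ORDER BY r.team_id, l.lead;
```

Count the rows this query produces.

CROSS JOIN pairs every row of `teams` with every row of `tasks`: 3 × 3 = 9 rows.

9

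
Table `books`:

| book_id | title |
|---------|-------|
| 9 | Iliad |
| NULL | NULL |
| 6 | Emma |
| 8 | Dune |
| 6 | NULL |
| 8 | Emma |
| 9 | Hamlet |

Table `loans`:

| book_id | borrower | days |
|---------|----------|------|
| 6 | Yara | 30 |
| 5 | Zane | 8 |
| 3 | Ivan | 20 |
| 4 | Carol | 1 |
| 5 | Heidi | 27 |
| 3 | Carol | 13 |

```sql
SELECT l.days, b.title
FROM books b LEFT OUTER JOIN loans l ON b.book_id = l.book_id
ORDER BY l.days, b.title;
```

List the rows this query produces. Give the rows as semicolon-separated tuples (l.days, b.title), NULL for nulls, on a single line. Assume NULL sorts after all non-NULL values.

(30, Emma); (30, NULL); (NULL, Dune); (NULL, Emma); (NULL, Hamlet); (NULL, Iliad); (NULL, NULL)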